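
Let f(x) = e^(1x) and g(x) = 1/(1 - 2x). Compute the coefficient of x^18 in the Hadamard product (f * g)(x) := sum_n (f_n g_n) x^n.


Expanding: f_k = 1^k/k! (from e^(1x)) and g_k = 2^k (from 1/(1 - 2x)). So the Hadamard coefficient (f * g)_k = 1^k 2^k / k! = (2)^k / k!.
For k = 18: 2^18/18! = 262144/6402373705728000 = 4/97692469875.

4/97692469875


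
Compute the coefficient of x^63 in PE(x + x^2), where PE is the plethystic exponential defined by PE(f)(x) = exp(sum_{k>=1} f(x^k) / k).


With f(x) = x + x^2, the exponent is sum_{k>=1} (x^k + x^(2k)) / k = -ln(1 - x) - ln(1 - x^2). Exponentiating:
PE(x + x^2) = 1 / ((1 - x)(1 - x^2)).
This is the generating function for partitions of n into parts of size 1 or 2. The number of 2's can be any j in 0..31, and the rest are 1's, so
[x^63] = floor(63/2) + 1 = 32.

32


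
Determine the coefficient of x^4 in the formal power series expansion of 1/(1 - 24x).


The geometric series identity gives 1/(1 - c x) = sum_{k>=0} c^k x^k, so the coefficient of x^k is c^k.
Here c = 24 and k = 4.
Computing: 24^4 = 331776

331776


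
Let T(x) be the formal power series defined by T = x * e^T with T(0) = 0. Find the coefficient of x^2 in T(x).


Apply the Lagrange inversion formula: if T = x * phi(T) with phi(t) = e^t, then
[x^n] T = (1/n) [t^(n-1)] phi(t)^n = (1/n) [t^(n-1)] e^(n t) = (1/n) * n^(n-1) / (n-1)! = n^(n-1) / n!.
When c = 1 this is the Cayley count of rooted labeled trees on n vertices, divided by n!.
For n = 2: 2^1 / 2! = 2/2 = 1.

1


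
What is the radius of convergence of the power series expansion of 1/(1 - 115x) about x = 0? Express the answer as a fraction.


Expanding 1/(1 - 115x) = sum_{k>=0} 115^k x^k, the series converges when |115x| < 1, i.e., |x| < 1/115.
So the radius of convergence is 1/115 = 1/115.

1/115


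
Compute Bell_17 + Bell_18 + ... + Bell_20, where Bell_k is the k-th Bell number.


Recall Bell_k counts set partitions of a k-set (with Bell_0 = 1 by convention).
Bell_17 through Bell_20: 82864869804, 682076806159, 5832742205057, 51724158235372
Sum = 82864869804 + 682076806159 + 5832742205057 + 51724158235372 = 58321842116392.

58321842116392


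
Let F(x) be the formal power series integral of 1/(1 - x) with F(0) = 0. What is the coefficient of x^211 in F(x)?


1/(1 - x) = sum_{k>=0} x^k. Integrating termwise and using F(0) = 0 gives
F(x) = sum_{k>=0} x^(k+1) / (k+1) = sum_{m>=1} x^m / m = -ln(1 - x).
So the coefficient of x^211 is 1/211 = 1/211.

1/211


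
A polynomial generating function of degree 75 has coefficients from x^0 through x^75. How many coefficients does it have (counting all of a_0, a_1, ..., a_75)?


A polynomial of degree 75 takes the form a_0 + a_1 x + ... + a_75 x^75.
The number of coefficients is 75 + 1 = 76.

76


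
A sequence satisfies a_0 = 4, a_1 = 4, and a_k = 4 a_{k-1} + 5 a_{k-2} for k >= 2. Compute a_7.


The characteristic equation is t^2 - 4 t - 5 = 0, with roots r_1 = 5 and r_2 = -1 (so c_1 = r_1 + r_2, c_2 = -r_1 r_2 as required).
One can use the closed form a_n = A r_1^n + B r_2^n, but direct iteration is more reliable:
a_0 = 4, a_1 = 4, a_2 = 36, a_3 = 164, a_4 = 836, a_5 = 4164, a_6 = 20836, a_7 = 104164.
So a_7 = 104164.

104164


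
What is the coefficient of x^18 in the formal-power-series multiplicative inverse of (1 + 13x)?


The inverse is 1/(1 + 13x). Apply the geometric identity 1/(1 - y) = sum_{k>=0} y^k with y = -13x:
1/(1 + 13x) = sum_{k>=0} (-13)^k x^k.
So the coefficient of x^18 is (-13)^18 = 112455406951957393129.

112455406951957393129


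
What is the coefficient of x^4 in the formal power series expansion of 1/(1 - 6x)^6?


The general identity 1/(1 - c x)^r = sum_{k>=0} c^k C(k + r - 1, r - 1) x^k follows by substituting y = c x into 1/(1 - y)^r = sum_{k>=0} C(k + r - 1, r - 1) y^k.
For c = 6, r = 6, k = 4:
6^4 * C(9, 5) = 1296 * 126 = 163296.

163296


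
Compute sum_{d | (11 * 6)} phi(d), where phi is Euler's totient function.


First, 11 * 6 = 66. One classical identity is sum_{d | n} phi(d) = n (each k in [1, n] has a unique gcd with n, and among the k's with gcd(k, n) = n/d there are phi(d) of them). So the sum equals 66. We also verify directly:
Divisors of 66: 1, 2, 3, 6, 11, 22, 33, 66.
phi values: 1, 1, 2, 2, 10, 10, 20, 20.
Sum = 66.

66


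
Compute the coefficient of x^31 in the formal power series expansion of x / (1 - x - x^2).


Let f(x) = sum_{k>=0} a_k x^k. Multiplying f(x) * (1 - x - x^2) = x and matching coefficients gives a_0 = 0, a_1 = 1, and a_k = a_{k-1} + a_{k-2} for k >= 2. These are the Fibonacci numbers F_k.
Iterating from F_0 = 0, F_1 = 1:
F_0=0, F_1=1, F_2=1, F_3=2, F_4=3, F_5=5, F_6=8, F_7=13, F_8=21, F_9=34, ...
F_31 = 1346269.

1346269


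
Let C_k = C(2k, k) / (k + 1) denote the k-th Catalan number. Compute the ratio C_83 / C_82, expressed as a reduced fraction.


Using C_k = (2k)! / (k! (k+1)!), the ratio C_{k+1}/C_k simplifies to
C_{k+1}/C_k = [(2k+2)! / ((k+1)! (k+2)!)] * [k! (k+1)! / (2k)!]
 = (2k+2)(2k+1) / ((k+1)(k+2)) = 2(2k+1) / (k+2).
For k = 82: 2(2*82 + 1) / (82 + 2) = 330/84 = 55/14.

55/14


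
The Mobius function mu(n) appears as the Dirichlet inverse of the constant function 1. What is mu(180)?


180 has a squared prime factor, so mu(180) = 0.
Factorization reveals a repeated prime.

0


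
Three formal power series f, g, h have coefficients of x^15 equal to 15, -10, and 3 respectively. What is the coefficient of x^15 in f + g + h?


Series addition is componentwise:
15 + -10 + 3
= 8

8


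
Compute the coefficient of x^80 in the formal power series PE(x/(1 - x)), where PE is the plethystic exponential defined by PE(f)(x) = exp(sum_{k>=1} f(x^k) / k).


For f(x) = x/(1 - x) we have
sum_{k>=1} f(x^k) / k = sum_{k>=1} (1/k) * x^k / (1 - x^k) = sum_{k, m >= 1} x^(k m) / k,
which after exponentiating simplifies to
PE(x/(1 - x)) = prod_{k>=1} 1 / (1 - x^k).
This is the generating function for the partition function p(n), so the coefficient of x^80 is p(80).
Computing p(80) by dynamic programming over parts 1, 2, ..., 80: p(80) = 15796476.

15796476


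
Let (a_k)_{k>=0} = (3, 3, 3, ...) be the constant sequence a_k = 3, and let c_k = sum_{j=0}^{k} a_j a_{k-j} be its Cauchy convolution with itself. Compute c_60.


Since a_j = 3 for all j >= 0, the convolution sum becomes
c_k = sum_{j=0}^{k} 3 * 3 = 9 * (k + 1).
Equivalently, the generating function of (a_k) is 3/(1 - x) and its square is 9/(1 - x)^2 = sum_{k>=0} 9(k + 1) x^k.
For k = 60: 9 * 61 = 549.

549


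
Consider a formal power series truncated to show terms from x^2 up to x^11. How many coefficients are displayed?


From x^2 to x^11 inclusive, the count is 11 - 2 + 1 = 10.

10


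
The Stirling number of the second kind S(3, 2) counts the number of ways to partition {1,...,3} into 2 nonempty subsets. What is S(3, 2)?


Using the explicit formula S(n,k) = (1/k!) sum_{j=0}^{k} (-1)^(k-j) C(k,j) j^n:
S(3, 2) = 3
Equivalently, S(n,k) is n! times the coefficient of x^n in the EGF (e^x - 1)^k / k!.

3


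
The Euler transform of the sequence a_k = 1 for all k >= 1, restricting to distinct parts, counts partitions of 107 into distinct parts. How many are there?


Partitions of 107 into distinct parts can be computed via generating function.
Product (1+x)(1+x^2)(1+x^3)...
The coefficient of x^107 = 789640

789640


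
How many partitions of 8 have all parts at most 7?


Using the generating function (1-x)^(-1)(1-x^2)^(-1)...(1-x^7)^(-1),
the coefficient of x^8 counts these restricted partitions.
Result = 21

21


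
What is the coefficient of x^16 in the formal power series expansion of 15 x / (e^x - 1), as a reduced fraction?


The exponential generating function for Bernoulli numbers is
x / (e^x - 1) = sum_{k>=0} B_k x^k / k!.
So the coefficient of x^16 in 15 x / (e^x - 1) is 15 B_16 / 16!.
Computing: B_16 = -3617/510, 16! = 20922789888000, giving
15 * -3617/510 / 20922789888000 = -3617/711374856192000.

-3617/711374856192000


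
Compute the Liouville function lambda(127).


The Liouville function is lambda(k) = (-1)^Omega(k), where Omega(k) counts the prime factors of k with multiplicity.
Factoring: 127 = 127, so Omega(127) = 1.
lambda(127) = (-1)^1 = -1.

-1


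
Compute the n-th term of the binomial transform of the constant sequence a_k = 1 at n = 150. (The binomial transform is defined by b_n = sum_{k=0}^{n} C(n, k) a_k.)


With a_k = 1 for all k, b_n = sum_{k=0}^{n} C(n, k) = 2^n by the binomial theorem.
For n = 150: 2^150 = 1427247692705959881058285969449495136382746624.

1427247692705959881058285969449495136382746624


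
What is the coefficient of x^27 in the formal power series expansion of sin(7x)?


The Maclaurin series is sin(t) = sum_{k>=0} (-1)^k t^(2k+1) / (2k+1)!, so substituting t = 7x, only odd powers of x are nonzero, with coefficient of x^(2k+1) equal to (-1)^k 7^(2k+1) / (2k+1)!.
Write 27 = 2*13 + 1, giving the coefficient (-1)^13 * 7^27 / 27! = -65712362363534280139543/10888869450418352160768000000 = -191581231380566414401/31745975074105982976000000.

-191581231380566414401/31745975074105982976000000


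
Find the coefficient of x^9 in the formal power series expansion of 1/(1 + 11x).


Write 1/(1 + c x) = 1/(1 - (-c) x) and apply the geometric-series identity
1/(1 - y) = sum_{k>=0} y^k to get 1/(1 + c x) = sum_{k>=0} (-c)^k x^k.
So the coefficient of x^k is (-c)^k = (-1)^k * c^k.
Here c = 11 and k = 9:
(-11)^9 = -1 * 2357947691 = -2357947691

-2357947691


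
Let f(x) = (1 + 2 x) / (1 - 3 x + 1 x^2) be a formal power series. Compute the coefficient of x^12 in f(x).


Write f(x) = sum_{k>=0} a_k x^k. Multiplying both sides by 1 - 3 x + 1 x^2 gives
(1 - 3 x + 1 x^2) sum_{k>=0} a_k x^k = 1 + 2 x.
Matching coefficients:
 x^0: a_0 = 1
 x^1: a_1 - 3 a_0 = 2  =>  a_1 = 3*1 + 2 = 5
 x^k (k >= 2): a_k = 3 a_{k-1} - 1 a_{k-2}.
Iterating: a_2 = 14, a_3 = 37, a_4 = 97, a_5 = 254, a_6 = 665, a_7 = 1741, a_8 = 4558, a_9 = 11933, a_10 = 31241, a_11 = 81790, a_12 = 214129.
So the coefficient of x^12 is 214129.

214129


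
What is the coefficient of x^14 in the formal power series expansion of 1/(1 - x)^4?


The expansion 1/(1 - x)^r = sum_{k>=0} C(k + r - 1, r - 1) x^k follows from the multiset / negative-binomial theorem (or from repeated differentiation of the geometric series).
For r = 4 and k = 14:
C(17, 3) = 355687428096000 / (6 * 87178291200) = 680.

680


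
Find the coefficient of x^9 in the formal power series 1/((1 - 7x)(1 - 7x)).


By partial fractions or Cauchy convolution:
The coefficient equals sum_{k=0}^{9} 7^k * 7^(9-k).
= 403536070

403536070


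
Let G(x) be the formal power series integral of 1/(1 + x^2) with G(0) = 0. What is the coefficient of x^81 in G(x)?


1/(1 + x^2) = sum_{j>=0} (-1)^j x^(2j). Integrating termwise with G(0) = 0:
G(x) = sum_{j>=0} (-1)^j x^(2j+1) / (2j+1) = arctan(x).
Only odd powers are nonzero. For x^81 write 81 = 2*40 + 1, giving
(-1)^40 / 81 = 1/81 = 1/81.

1/81


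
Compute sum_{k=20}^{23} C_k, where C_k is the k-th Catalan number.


C_20 through C_23: 6564120420, 24466267020, 91482563640, 343059613650
Sum = 6564120420 + 24466267020 + 91482563640 + 343059613650
= 465572564730

465572564730


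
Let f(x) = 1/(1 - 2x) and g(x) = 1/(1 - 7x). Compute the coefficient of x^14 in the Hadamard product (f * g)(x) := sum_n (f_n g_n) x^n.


f has coefficients f_k = 2^k and g has coefficients g_k = 7^k, so the Hadamard product has coefficient (f*g)_k = 2^k * 7^k = 14^k.
For k = 14: 14^14 = 11112006825558016.

11112006825558016


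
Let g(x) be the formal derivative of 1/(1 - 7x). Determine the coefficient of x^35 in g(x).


Differentiate termwise: d/dx sum_{k>=0} 7^k x^k = sum_{k>=1} k 7^k x^(k-1) = sum_{j>=0} (j+1) 7^(j+1) x^j.
Equivalently, d/dx [1/(1 - 7x)] = 7/(1 - 7x)^2.
For j = 35: 36 * 7^36 = 36 * 2651730845859653471779023381601 = 95462310450947524984044841737636.

95462310450947524984044841737636


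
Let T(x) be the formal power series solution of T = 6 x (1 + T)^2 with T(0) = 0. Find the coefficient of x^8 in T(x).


Apply the Lagrange inversion formula: if T = 6 x * phi(T) with phi(t) = (1 + t)^2, then [x^n] T = 6^n * (1/n) [t^(n-1)] phi(t)^n = 6^n * (1/n) [t^(n-1)] (1 + t)^(2n) = 6^n * (1/n) C(2n, n-1).
Using the identity C(2n, n-1) = C(2n, n) * n / (n+1), the unscaled factor equals C(2n, n) / (n+1) = C_n, the n-th Catalan number.
For n = 8: C_8 = C(16, 8) / 9 = 12870/9 = 1430.
With the 6^8 = 1679616 factor, the coefficient is 1679616 * 1430 = 2401850880.

2401850880


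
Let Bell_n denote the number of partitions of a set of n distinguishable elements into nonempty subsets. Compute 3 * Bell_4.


Bell_4 can be computed from the Bell triangle or from Dobinski's identity Bell_n = (1/e) * sum_{k>=0} k^n / k!.
Computing Bell_4 = 15.
Then 3 * 15 = 45.

45


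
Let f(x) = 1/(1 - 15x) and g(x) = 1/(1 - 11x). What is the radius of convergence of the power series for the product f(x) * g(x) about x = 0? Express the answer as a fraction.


The radius of 1/(1 - 15x) is 1/15 (nearest singularity at x = 1/15), and the radius of 1/(1 - 11x) is 1/11.
The product f(x)*g(x) = 1/((1 - 15x)(1 - 11x)) has singularities at both 1/15 and 1/11, so its radius of convergence is the distance to the nearest one:
min(1/15, 1/11) = 1/15.

1/15


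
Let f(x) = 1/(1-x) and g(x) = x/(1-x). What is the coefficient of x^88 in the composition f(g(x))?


First simplify the composition: f(g(x)) = 1/(1 - x/(1-x)) = (1-x)/((1-x) - x) = (1-x)/(1-2x).
Now extract the coefficient. Write (1-x)/(1-2x) = 1/(1-2x) - x/(1-2x).
The coefficient of x^n in 1/(1-2x) is 2^n, and in x/(1-2x) is 2^(n-1) (for n >= 1).
So the coefficient of x^88 is 2^88 - 2^87 = 309485009821345068724781056 - 154742504910672534362390528 = 154742504910672534362390528.

154742504910672534362390528


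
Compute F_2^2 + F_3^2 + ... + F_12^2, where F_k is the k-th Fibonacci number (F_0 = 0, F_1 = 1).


There is a standard identity sum_{k=0}^{N} F_k^2 = F_N * F_{N+1} (proved inductively from the telescoping relation F_k^2 = F_k F_{k+1} - F_{k-1} F_k). Then
sum_{k=2}^{12} F_k^2 = F_12 F_13 - F_1 F_2.
Computing: F_12 = 144, F_13 = 233, F_1 = 1, F_2 = 1.
Sum = 144 * 233 - 1 * 1 = 33551.

33551


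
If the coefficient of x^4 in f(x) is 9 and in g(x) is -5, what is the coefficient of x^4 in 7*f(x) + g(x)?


Scalar multiplication scales coefficients: 7 * 9 = 63.
Then add the g coefficient: 63 + -5
= 58

58


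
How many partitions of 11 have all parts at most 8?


Using the generating function (1-x)^(-1)(1-x^2)^(-1)...(1-x^8)^(-1),
the coefficient of x^11 counts these restricted partitions.
Result = 52

52


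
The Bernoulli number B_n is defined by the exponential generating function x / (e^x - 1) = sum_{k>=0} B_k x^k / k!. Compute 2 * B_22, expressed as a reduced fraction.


Bernoulli numbers can also be computed recursively via B_0 = 1 and sum_{j=0}^{m} C(m+1, j) B_j = 0 for m >= 1. Odd-index Bernoulli numbers vanish for k >= 3.
Computing B_22 = 854513/138, so 2 * B_22 = 2 * 854513/138 = 854513/69.

854513/69


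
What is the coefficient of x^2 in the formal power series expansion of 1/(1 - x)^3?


The negative binomial / multiset identity is
1/(1 - x)^r = sum_{k>=0} C(k + r - 1, r - 1) x^k.
Here r = 3 and k = 2, so the coefficient is
C(2 + 2, 2) = C(4, 2)
= 6

6


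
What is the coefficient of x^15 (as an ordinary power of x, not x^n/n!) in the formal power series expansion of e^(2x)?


The exponential series is e^y = sum_{k>=0} y^k / k!. Substituting y = 2x gives
e^(2x) = sum_{k>=0} 2^k x^k / k!.
So the coefficient of x^n is a^n/n! with a = 2, n = 15:
2^15 / 15! = 32768/1307674368000 = 16/638512875

16/638512875


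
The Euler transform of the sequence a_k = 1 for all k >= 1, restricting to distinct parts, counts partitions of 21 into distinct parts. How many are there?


Partitions of 21 into distinct parts can be computed via generating function.
Product (1+x)(1+x^2)(1+x^3)...
The coefficient of x^21 = 76

76


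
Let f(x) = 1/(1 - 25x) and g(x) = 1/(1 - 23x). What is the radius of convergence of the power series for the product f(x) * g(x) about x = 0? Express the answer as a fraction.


The radius of 1/(1 - 25x) is 1/25 (nearest singularity at x = 1/25), and the radius of 1/(1 - 23x) is 1/23.
The product f(x)*g(x) = 1/((1 - 25x)(1 - 23x)) has singularities at both 1/25 and 1/23, so its radius of convergence is the distance to the nearest one:
min(1/25, 1/23) = 1/25.

1/25


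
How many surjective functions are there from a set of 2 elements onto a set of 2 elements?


By inclusion-exclusion on which target elements are missed, the number of surjections from an n-set onto a k-set is
surj(n, k) = sum_{j=0}^{k} (-1)^j C(k, j) (k - j)^n.
Equivalently surj(n, k) = k! * S(n, k), where S(n, k) is the Stirling number of the second kind.
For n = 2, k = 2:
S(2, 2) = 1, so
surj = 2! * 1 = 2 * 1 = 2.

2


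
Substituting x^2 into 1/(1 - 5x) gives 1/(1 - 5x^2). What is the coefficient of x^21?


Since 1/(1 - 5x^2) only has even powers of x,
the coefficient of x^21 (odd) is 0.

0


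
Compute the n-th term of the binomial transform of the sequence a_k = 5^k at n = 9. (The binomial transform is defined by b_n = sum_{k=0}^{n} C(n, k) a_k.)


With a_k = 5^k, b_n = sum_{k=0}^{n} C(n, k) 5^k = (1 + 5)^n by the binomial theorem.
For n = 9: (1 + 5)^9 = 6^9 = 10077696.

10077696


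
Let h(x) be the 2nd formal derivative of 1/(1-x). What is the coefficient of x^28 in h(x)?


Differentiating 2 times: d^2/dx^2 [1/(1-x)] = 2!/(1-x)^3.
The expansion 1/(1-x)^3 = sum_{k>=0} C(k+2, 2) x^k, so the coefficient of x^n in 2!/(1-x)^3 is 2! * C(n+2, 2).
For n = 28: 2 * C(30, 2) = 2 * 435 = 870

870


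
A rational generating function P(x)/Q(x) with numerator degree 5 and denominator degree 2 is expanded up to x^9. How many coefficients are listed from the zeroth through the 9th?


Expanding up to x^9 gives the coefficients for x^0, x^1, ..., x^9.
That is 9 + 1 = 10 coefficients in total.

10


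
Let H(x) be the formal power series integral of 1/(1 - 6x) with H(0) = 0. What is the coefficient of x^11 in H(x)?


1/(1 - 6x) = sum_{k>=0} 6^k x^k. Integrating termwise with H(0) = 0:
H(x) = sum_{k>=0} 6^k x^(k+1) / (k+1) = sum_{m>=1} 6^(m-1) x^m / m.
For m = 11: 6^10/11 = 60466176/11 = 60466176/11.

60466176/11


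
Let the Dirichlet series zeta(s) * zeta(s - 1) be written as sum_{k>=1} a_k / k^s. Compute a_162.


Convolution gives a_k = sum_{d | k} d * 1 = sum_{d | k} d = sigma(k), the sum of positive divisors of k.
For k = 162, the divisors are 1, 2, 3, 6, 9, 18, 27, 54, 81, 162, so
sigma(162) = 1 + 2 + 3 + 6 + 9 + 18 + 27 + 54 + 81 + 162 = 363.

363


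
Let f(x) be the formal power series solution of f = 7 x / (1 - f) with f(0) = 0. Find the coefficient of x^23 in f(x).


Apply Lagrange inversion: f = 7 x * phi(f) with phi(t) = 1/(1 - t), so
[x^n] f = 7^n * (1/n) [t^(n-1)] phi(t)^n = 7^n * (1/n) [t^(n-1)] (1 - t)^(-n) = 7^n * (1/n) C(2n - 2, n - 1) = 7^n * C_{n-1}.
For n = 23: C_22 = C(44, 22) / 23 = 2104098963720/23 = 91482563640.
With the 7^23 = 27368747340080916343 factor, the coefficient is 27368747340080916343 * 91482563640 = 2503763170286033152098013568520.

2503763170286033152098013568520


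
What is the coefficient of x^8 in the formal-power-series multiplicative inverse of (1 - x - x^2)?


Let the inverse be f(x) = sum_{k>=0} a_k x^k. From f(x) * (1 - x - x^2) = 1 and matching coefficients:
 x^0: a_0 = 1.
 x^1: a_1 - a_0 = 0, so a_1 = 1.
 x^k (k >= 2): a_k - a_{k-1} - a_{k-2} = 0, i.e. a_k = a_{k-1} + a_{k-2}.
This is the Fibonacci-type recurrence shifted so that a_0 = a_1 = 1.
Iterating: a_0=1, a_1=1, a_2=2, a_3=3, a_4=5, a_5=8, a_6=13, a_7=21, a_8=34
a_8 = 34.

34


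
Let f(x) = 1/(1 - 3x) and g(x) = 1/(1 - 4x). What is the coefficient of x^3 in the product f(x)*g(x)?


The coefficient of x^n in f*g is the Cauchy product: sum_{k=0}^{n} a^k * b^(n-k).
With a=3, b=4, n=3:
sum_{k=0}^{3} 3^k * 4^(3-k)
= 175

175


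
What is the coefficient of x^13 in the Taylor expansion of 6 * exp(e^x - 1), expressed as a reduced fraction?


exp(e^x - 1) = sum_{k>=0} Bell_k x^k / k!, where Bell_k is the k-th Bell number.
So the coefficient of x^13 is 6 * Bell_13 / 13!.
Computing: Bell_13 = 27644437 and 13! = 6227020800, giving
6 * 27644437/6227020800 = 27644437/1037836800.

27644437/1037836800


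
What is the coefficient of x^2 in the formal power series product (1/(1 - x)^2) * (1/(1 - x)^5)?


Combine the factors: (1/(1 - x)^2) * (1/(1 - x)^5) = 1/(1 - x)^7.
Then use 1/(1 - x)^r = sum_{k>=0} C(k + r - 1, r - 1) x^k with r = 7 and k = 2:
C(8, 6) = 28.

28


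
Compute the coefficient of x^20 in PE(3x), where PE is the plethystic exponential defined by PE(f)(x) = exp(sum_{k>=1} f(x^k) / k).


With f(x) = 3x, the exponent is sum_{k>=1} 3 x^k / k = 3 * (-ln(1 - x)). Exponentiating:
PE(3x) = exp(-3 ln(1 - x)) = 1/(1 - x)^3.
By the negative binomial expansion, [x^n] 1/(1 - x)^3 = C(n + 2, 2).
For n = 20: C(22, 2) = 231.

231


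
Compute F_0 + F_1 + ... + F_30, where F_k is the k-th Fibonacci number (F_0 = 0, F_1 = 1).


Use the identity sum_{k=0}^{N} F_k = F_{N+2} - 1 (which follows from F_{k+2} - F_{k+1} = F_k). Then
sum_{k=0}^{30} F_k = (F_{32} - 1) - (F_{1} - 1) = F_{32} - F_{1}.
Computing: F_{32} = 2178309, F_{1} = 1, so
Sum = 2178309 - 1 = 2178308.

2178308


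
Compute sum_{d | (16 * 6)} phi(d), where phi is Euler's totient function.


First, 16 * 6 = 96. One classical identity is sum_{d | n} phi(d) = n (each k in [1, n] has a unique gcd with n, and among the k's with gcd(k, n) = n/d there are phi(d) of them). So the sum equals 96. We also verify directly:
Divisors of 96: 1, 2, 3, 4, 6, 8, 12, 16, 24, 32, 48, 96.
phi values: 1, 1, 2, 2, 2, 4, 4, 8, 8, 16, 16, 32.
Sum = 96.

96


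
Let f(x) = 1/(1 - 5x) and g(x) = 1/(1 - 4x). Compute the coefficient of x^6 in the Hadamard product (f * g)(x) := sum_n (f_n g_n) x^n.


f has coefficients f_k = 5^k and g has coefficients g_k = 4^k, so the Hadamard product has coefficient (f*g)_k = 5^k * 4^k = 20^k.
For k = 6: 20^6 = 64000000.

64000000


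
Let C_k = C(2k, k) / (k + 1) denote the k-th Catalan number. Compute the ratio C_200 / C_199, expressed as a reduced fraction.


Using C_k = (2k)! / (k! (k+1)!), the ratio C_{k+1}/C_k simplifies to
C_{k+1}/C_k = [(2k+2)! / ((k+1)! (k+2)!)] * [k! (k+1)! / (2k)!]
 = (2k+2)(2k+1) / ((k+1)(k+2)) = 2(2k+1) / (k+2).
For k = 199: 2(2*199 + 1) / (199 + 2) = 798/201 = 266/67.

266/67


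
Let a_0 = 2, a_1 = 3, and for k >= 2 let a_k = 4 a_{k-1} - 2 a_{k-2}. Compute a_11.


Iterating the recurrence forward:
a_0 = 2
a_1 = 3
a_2 = 4*3 - 2*2 = 8
a_3 = 4*8 - 2*3 = 26
a_4 = 4*26 - 2*8 = 88
a_5 = 4*88 - 2*26 = 300
a_6 = 4*300 - 2*88 = 1024
a_7 = 4*1024 - 2*300 = 3496
a_8 = 4*3496 - 2*1024 = 11936
a_9 = 4*11936 - 2*3496 = 40752
a_10 = 4*40752 - 2*11936 = 139136
a_11 = 4*139136 - 2*40752 = 475040
So a_11 = 475040.

475040


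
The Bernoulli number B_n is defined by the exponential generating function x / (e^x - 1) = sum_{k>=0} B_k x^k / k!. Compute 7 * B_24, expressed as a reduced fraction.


Bernoulli numbers can also be computed recursively via B_0 = 1 and sum_{j=0}^{m} C(m+1, j) B_j = 0 for m >= 1. Odd-index Bernoulli numbers vanish for k >= 3.
Computing B_24 = -236364091/2730, so 7 * B_24 = 7 * -236364091/2730 = -236364091/390.

-236364091/390


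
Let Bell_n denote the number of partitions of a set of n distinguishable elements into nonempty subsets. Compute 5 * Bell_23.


Bell_23 can be computed from the Bell triangle or from Dobinski's identity Bell_n = (1/e) * sum_{k>=0} k^n / k!.
Computing Bell_23 = 44152005855084346.
Then 5 * 44152005855084346 = 220760029275421730.

220760029275421730


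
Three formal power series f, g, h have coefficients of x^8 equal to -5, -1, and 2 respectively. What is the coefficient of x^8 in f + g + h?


Series addition is componentwise:
-5 + -1 + 2
= -4

-4


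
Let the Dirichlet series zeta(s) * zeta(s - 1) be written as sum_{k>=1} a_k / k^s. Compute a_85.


Convolution gives a_k = sum_{d | k} d * 1 = sum_{d | k} d = sigma(k), the sum of positive divisors of k.
For k = 85, the divisors are 1, 5, 17, 85, so
sigma(85) = 1 + 5 + 17 + 85 = 108.

108


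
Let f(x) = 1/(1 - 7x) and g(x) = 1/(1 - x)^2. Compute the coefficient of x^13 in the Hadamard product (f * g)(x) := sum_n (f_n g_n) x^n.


f has coefficients f_k = 7^k. For g = 1/(1 - x)^2 the coefficient is g_k = C(k + 1, 1) = k + 1. The Hadamard coefficient is (f * g)_k = 7^k * (k + 1).
For k = 13: 7^13 * 14 = 96889010407 * 14 = 1356446145698.

1356446145698


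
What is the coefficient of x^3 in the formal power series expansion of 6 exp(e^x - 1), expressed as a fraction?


exp(e^x - 1) is the exponential generating function for the Bell numbers Bell_k: exp(e^x - 1) = sum_{k>=0} Bell_k x^k / k!.
So the coefficient of x^3 in 6 exp(e^x - 1) is 6 Bell_3 / 3!.
Computing: Bell_3 = 5 and 3! = 6, giving
6 * 5/6 = 5.

5


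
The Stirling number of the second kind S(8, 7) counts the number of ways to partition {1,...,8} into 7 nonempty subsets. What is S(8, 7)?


Using the explicit formula S(n,k) = (1/k!) sum_{j=0}^{k} (-1)^(k-j) C(k,j) j^n:
S(8, 7) = 28
Equivalently, S(n,k) is n! times the coefficient of x^n in the EGF (e^x - 1)^k / k!.

28


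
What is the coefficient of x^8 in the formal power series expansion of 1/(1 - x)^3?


The negative binomial / multiset identity is
1/(1 - x)^r = sum_{k>=0} C(k + r - 1, r - 1) x^k.
Here r = 3 and k = 8, so the coefficient is
C(8 + 2, 2) = C(10, 2)
= 45

45


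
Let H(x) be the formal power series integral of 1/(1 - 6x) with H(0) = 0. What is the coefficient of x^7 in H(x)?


1/(1 - 6x) = sum_{k>=0} 6^k x^k. Integrating termwise with H(0) = 0:
H(x) = sum_{k>=0} 6^k x^(k+1) / (k+1) = sum_{m>=1} 6^(m-1) x^m / m.
For m = 7: 6^6/7 = 46656/7 = 46656/7.

46656/7


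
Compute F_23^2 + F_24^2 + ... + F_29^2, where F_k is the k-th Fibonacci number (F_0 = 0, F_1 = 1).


There is a standard identity sum_{k=0}^{N} F_k^2 = F_N * F_{N+1} (proved inductively from the telescoping relation F_k^2 = F_k F_{k+1} - F_{k-1} F_k). Then
sum_{k=23}^{29} F_k^2 = F_29 F_30 - F_22 F_23.
Computing: F_29 = 514229, F_30 = 832040, F_22 = 17711, F_23 = 28657.
Sum = 514229 * 832040 - 17711 * 28657 = 427351553033.

427351553033


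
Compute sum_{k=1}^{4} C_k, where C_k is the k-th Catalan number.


C_1 through C_4: 1, 2, 5, 14
Sum = 1 + 2 + 5 + 14
= 22

22


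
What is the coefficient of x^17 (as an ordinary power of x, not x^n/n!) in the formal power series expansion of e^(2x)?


The exponential series is e^y = sum_{k>=0} y^k / k!. Substituting y = 2x gives
e^(2x) = sum_{k>=0} 2^k x^k / k!.
So the coefficient of x^n is a^n/n! with a = 2, n = 17:
2^17 / 17! = 131072/355687428096000 = 4/10854718875

4/10854718875


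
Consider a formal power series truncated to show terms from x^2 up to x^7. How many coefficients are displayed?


From x^2 to x^7 inclusive, the count is 7 - 2 + 1 = 6.

6


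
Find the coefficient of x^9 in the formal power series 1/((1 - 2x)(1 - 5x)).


By partial fractions or Cauchy convolution:
The coefficient equals sum_{k=0}^{9} 2^k * 5^(9-k).
= 3254867

3254867


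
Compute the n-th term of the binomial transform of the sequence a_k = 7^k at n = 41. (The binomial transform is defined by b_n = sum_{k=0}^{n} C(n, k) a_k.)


With a_k = 7^k, b_n = sum_{k=0}^{n} C(n, k) 7^k = (1 + 7)^n by the binomial theorem.
For n = 41: (1 + 7)^41 = 8^41 = 10633823966279326983230456482242756608.

10633823966279326983230456482242756608


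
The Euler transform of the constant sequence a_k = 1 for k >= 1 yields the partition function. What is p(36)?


The Euler transform converts the sequence a_k = 1 into the number of integer partitions.
Using the recurrence or dynamic programming:
p(36) = 17977

17977


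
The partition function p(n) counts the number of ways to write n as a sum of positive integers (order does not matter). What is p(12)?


Using the generating function prod_{k>=1} 1/(1-x^k), we compute p(12).
By dynamic programming over parts 1 through 12:
p(12) = 77

77


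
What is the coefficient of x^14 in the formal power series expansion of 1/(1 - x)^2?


The expansion 1/(1 - x)^r = sum_{k>=0} C(k + r - 1, r - 1) x^k follows from the multiset / negative-binomial theorem (or from repeated differentiation of the geometric series).
For r = 2 and k = 14:
C(15, 1) = 1307674368000 / (1 * 87178291200) = 15.

15


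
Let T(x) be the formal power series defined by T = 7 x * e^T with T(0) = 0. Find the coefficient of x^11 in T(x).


Apply the Lagrange inversion formula: if T = 7 x * phi(T) with phi(t) = e^t, then
[x^n] T = 7^n * (1/n) [t^(n-1)] phi(t)^n = 7^n * (1/n) [t^(n-1)] e^(n t) = 7^n * (1/n) * n^(n-1) / (n-1)! = 7^n * n^(n-1) / n!.
When c = 1 this is the Cayley count of rooted labeled trees on n vertices, divided by n!.
For n = 11: 7^11 * 11^10 / 11! = 1977326743 * 25937424601/39916800 = 666061861144200059/518400.

666061861144200059/518400


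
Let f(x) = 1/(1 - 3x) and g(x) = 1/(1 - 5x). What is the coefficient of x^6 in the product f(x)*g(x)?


The coefficient of x^n in f*g is the Cauchy product: sum_{k=0}^{n} a^k * b^(n-k).
With a=3, b=5, n=6:
sum_{k=0}^{6} 3^k * 5^(6-k)
= 37969

37969


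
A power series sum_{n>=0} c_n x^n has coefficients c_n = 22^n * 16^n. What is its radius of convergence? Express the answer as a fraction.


By the root test (Cauchy-Hadamard), the radius is R = 1 / limsup_n |c_n|^(1/n).
Here |c_n|^(1/n) = (22^n * 16^n)^(1/n) = 22 * 16 = 352 for all n.
So R = 1/352 = 1/352.

1/352


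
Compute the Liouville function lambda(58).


The Liouville function is lambda(k) = (-1)^Omega(k), where Omega(k) counts the prime factors of k with multiplicity.
Factoring: 58 = 2 * 29, so Omega(58) = 2.
lambda(58) = (-1)^2 = 1.

1


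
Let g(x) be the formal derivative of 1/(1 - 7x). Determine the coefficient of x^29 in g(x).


Differentiate termwise: d/dx sum_{k>=0} 7^k x^k = sum_{k>=1} k 7^k x^(k-1) = sum_{j>=0} (j+1) 7^(j+1) x^j.
Equivalently, d/dx [1/(1 - 7x)] = 7/(1 - 7x)^2.
For j = 29: 30 * 7^30 = 30 * 22539340290692258087863249 = 676180208720767742635897470.

676180208720767742635897470


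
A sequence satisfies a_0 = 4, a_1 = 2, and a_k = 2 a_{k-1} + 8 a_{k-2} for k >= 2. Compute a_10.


The characteristic equation is t^2 - 2 t - 8 = 0, with roots r_1 = 4 and r_2 = -2 (so c_1 = r_1 + r_2, c_2 = -r_1 r_2 as required).
One can use the closed form a_n = A r_1^n + B r_2^n, but direct iteration is more reliable:
a_0 = 4, a_1 = 2, a_2 = 36, a_3 = 88, a_4 = 464, a_5 = 1632, a_6 = 6976, a_7 = 27008, a_8 = 109824, a_9 = 435712, a_10 = 1750016.
So a_10 = 1750016.

1750016


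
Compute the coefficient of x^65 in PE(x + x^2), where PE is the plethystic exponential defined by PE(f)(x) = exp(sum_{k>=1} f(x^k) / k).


With f(x) = x + x^2, the exponent is sum_{k>=1} (x^k + x^(2k)) / k = -ln(1 - x) - ln(1 - x^2). Exponentiating:
PE(x + x^2) = 1 / ((1 - x)(1 - x^2)).
This is the generating function for partitions of n into parts of size 1 or 2. The number of 2's can be any j in 0..32, and the rest are 1's, so
[x^65] = floor(65/2) + 1 = 33.

33


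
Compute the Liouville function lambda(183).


The Liouville function is lambda(k) = (-1)^Omega(k), where Omega(k) counts the prime factors of k with multiplicity.
Factoring: 183 = 3 * 61, so Omega(183) = 2.
lambda(183) = (-1)^2 = 1.

1


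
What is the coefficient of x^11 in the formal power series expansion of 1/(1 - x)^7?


The expansion 1/(1 - x)^r = sum_{k>=0} C(k + r - 1, r - 1) x^k follows from the multiset / negative-binomial theorem (or from repeated differentiation of the geometric series).
For r = 7 and k = 11:
C(17, 6) = 355687428096000 / (720 * 39916800) = 12376.

12376


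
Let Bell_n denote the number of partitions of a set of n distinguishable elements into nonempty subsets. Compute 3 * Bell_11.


Bell_11 can be computed from the Bell triangle or from Dobinski's identity Bell_n = (1/e) * sum_{k>=0} k^n / k!.
Computing Bell_11 = 678570.
Then 3 * 678570 = 2035710.

2035710


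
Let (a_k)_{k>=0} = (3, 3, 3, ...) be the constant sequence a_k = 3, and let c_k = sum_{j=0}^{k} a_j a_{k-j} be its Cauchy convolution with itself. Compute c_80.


Since a_j = 3 for all j >= 0, the convolution sum becomes
c_k = sum_{j=0}^{k} 3 * 3 = 9 * (k + 1).
Equivalently, the generating function of (a_k) is 3/(1 - x) and its square is 9/(1 - x)^2 = sum_{k>=0} 9(k + 1) x^k.
For k = 80: 9 * 81 = 729.

729


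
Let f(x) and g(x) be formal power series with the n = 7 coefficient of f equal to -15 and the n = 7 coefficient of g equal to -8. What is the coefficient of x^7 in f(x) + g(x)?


Addition of formal power series is termwise.
The coefficient of x^7 in f + g = -15 + -8
= -23

-23


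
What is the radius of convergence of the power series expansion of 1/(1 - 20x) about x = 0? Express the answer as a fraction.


Expanding 1/(1 - 20x) = sum_{k>=0} 20^k x^k, the series converges when |20x| < 1, i.e., |x| < 1/20.
So the radius of convergence is 1/20 = 1/20.

1/20


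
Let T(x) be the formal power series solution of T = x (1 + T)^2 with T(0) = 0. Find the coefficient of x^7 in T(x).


Apply the Lagrange inversion formula: if T = x * phi(T) with phi(t) = (1 + t)^2, then [x^n] T = (1/n) [t^(n-1)] phi(t)^n = (1/n) [t^(n-1)] (1 + t)^(2n) = (1/n) C(2n, n-1).
Using the identity C(2n, n-1) = C(2n, n) * n / (n+1), the unscaled factor equals C(2n, n) / (n+1) = C_n, the n-th Catalan number.
For n = 7: C_7 = C(14, 7) / 8 = 3432/8 = 429 = 429.

429


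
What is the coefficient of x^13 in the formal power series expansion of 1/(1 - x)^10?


The negative binomial / multiset identity is
1/(1 - x)^r = sum_{k>=0} C(k + r - 1, r - 1) x^k.
Here r = 10 and k = 13, so the coefficient is
C(13 + 9, 9) = C(22, 9)
= 497420

497420


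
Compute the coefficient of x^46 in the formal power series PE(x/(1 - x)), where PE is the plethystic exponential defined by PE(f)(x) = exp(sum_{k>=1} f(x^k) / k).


For f(x) = x/(1 - x) we have
sum_{k>=1} f(x^k) / k = sum_{k>=1} (1/k) * x^k / (1 - x^k) = sum_{k, m >= 1} x^(k m) / k,
which after exponentiating simplifies to
PE(x/(1 - x)) = prod_{k>=1} 1 / (1 - x^k).
This is the generating function for the partition function p(n), so the coefficient of x^46 is p(46).
Computing p(46) by dynamic programming over parts 1, 2, ..., 46: p(46) = 105558.

105558


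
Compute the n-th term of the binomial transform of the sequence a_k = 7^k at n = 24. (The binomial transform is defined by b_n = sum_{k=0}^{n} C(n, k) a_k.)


With a_k = 7^k, b_n = sum_{k=0}^{n} C(n, k) 7^k = (1 + 7)^n by the binomial theorem.
For n = 24: (1 + 7)^24 = 8^24 = 4722366482869645213696.

4722366482869645213696


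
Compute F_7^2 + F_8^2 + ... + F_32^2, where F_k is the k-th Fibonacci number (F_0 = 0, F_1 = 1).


There is a standard identity sum_{k=0}^{N} F_k^2 = F_N * F_{N+1} (proved inductively from the telescoping relation F_k^2 = F_k F_{k+1} - F_{k-1} F_k). Then
sum_{k=7}^{32} F_k^2 = F_32 F_33 - F_6 F_7.
Computing: F_32 = 2178309, F_33 = 3524578, F_6 = 8, F_7 = 13.
Sum = 2178309 * 3524578 - 8 * 13 = 7677619978498.

7677619978498


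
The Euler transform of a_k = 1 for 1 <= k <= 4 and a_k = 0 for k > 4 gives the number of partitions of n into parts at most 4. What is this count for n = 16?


Partitions of 16 into parts at most 4:
Using generating function (1-x)^(-1)(1-x^2)^(-1)...(1-x^4)^(-1),
the coefficient of x^16 = 64

64


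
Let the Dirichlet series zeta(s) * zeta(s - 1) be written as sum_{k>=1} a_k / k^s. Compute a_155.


Convolution gives a_k = sum_{d | k} d * 1 = sum_{d | k} d = sigma(k), the sum of positive divisors of k.
For k = 155, the divisors are 1, 5, 31, 155, so
sigma(155) = 1 + 5 + 31 + 155 = 192.

192


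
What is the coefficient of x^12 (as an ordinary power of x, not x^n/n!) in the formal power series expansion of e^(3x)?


The exponential series is e^y = sum_{k>=0} y^k / k!. Substituting y = 3x gives
e^(3x) = sum_{k>=0} 3^k x^k / k!.
So the coefficient of x^n is a^n/n! with a = 3, n = 12:
3^12 / 12! = 531441/479001600 = 2187/1971200

2187/1971200


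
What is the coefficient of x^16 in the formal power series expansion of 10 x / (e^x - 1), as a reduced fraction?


The exponential generating function for Bernoulli numbers is
x / (e^x - 1) = sum_{k>=0} B_k x^k / k!.
So the coefficient of x^16 in 10 x / (e^x - 1) is 10 B_16 / 16!.
Computing: B_16 = -3617/510, 16! = 20922789888000, giving
10 * -3617/510 / 20922789888000 = -3617/1067062284288000.

-3617/1067062284288000


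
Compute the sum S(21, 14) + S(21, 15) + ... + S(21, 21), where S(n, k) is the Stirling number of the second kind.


By definition, S(n, k) counts partitions of an n-set into exactly k nonempty blocks.
Computing row n = 21 for k = 14..21:
S(21, k): 149304004500, 13087462580, 809944464, 34952799, 1023435, 19285, 210, 1
Sum = 163237407274.

163237407274


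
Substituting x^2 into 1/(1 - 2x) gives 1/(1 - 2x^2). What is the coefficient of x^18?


The coefficient of x^(2m) in 1/(1 - 2x^2) is 2^m.
With n = 18 = 2*9, the coefficient is 2^9 = 512.

512


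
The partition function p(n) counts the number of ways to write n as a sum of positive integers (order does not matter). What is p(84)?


Using the generating function prod_{k>=1} 1/(1-x^k), we compute p(84).
By dynamic programming over parts 1 through 84:
p(84) = 26543660

26543660


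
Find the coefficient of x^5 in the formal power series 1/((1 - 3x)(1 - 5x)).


By partial fractions or Cauchy convolution:
The coefficient equals sum_{k=0}^{5} 3^k * 5^(5-k).
= 7448

7448


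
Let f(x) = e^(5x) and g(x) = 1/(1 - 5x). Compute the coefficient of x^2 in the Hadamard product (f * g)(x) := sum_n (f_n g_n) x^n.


Expanding: f_k = 5^k/k! (from e^(5x)) and g_k = 5^k (from 1/(1 - 5x)). So the Hadamard coefficient (f * g)_k = 5^k 5^k / k! = (25)^k / k!.
For k = 2: 25^2/2! = 625/2 = 625/2.

625/2


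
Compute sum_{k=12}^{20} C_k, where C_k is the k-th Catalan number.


C_12 through C_20: 208012, 742900, 2674440, 9694845, 35357670, 129644790, 477638700, 1767263190, 6564120420
Sum = 208012 + 742900 + 2674440 + 9694845 + 35357670 + 129644790 + 477638700 + 1767263190 + 6564120420
= 8987344967

8987344967


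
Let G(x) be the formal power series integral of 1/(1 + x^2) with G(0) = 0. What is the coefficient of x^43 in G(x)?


1/(1 + x^2) = sum_{j>=0} (-1)^j x^(2j). Integrating termwise with G(0) = 0:
G(x) = sum_{j>=0} (-1)^j x^(2j+1) / (2j+1) = arctan(x).
Only odd powers are nonzero. For x^43 write 43 = 2*21 + 1, giving
(-1)^21 / 43 = -1/43 = -1/43.

-1/43


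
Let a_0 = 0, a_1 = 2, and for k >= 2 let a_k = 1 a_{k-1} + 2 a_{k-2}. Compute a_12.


Iterating the recurrence forward:
a_0 = 0
a_1 = 2
a_2 = 1*2 + 2*0 = 2
a_3 = 1*2 + 2*2 = 6
a_4 = 1*6 + 2*2 = 10
a_5 = 1*10 + 2*6 = 22
a_6 = 1*22 + 2*10 = 42
a_7 = 1*42 + 2*22 = 86
a_8 = 1*86 + 2*42 = 170
a_9 = 1*170 + 2*86 = 342
a_10 = 1*342 + 2*170 = 682
a_11 = 1*682 + 2*342 = 1366
a_12 = 1*1366 + 2*682 = 2730
So a_12 = 2730.

2730


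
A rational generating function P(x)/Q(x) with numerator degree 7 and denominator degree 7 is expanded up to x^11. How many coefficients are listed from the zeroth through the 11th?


Expanding up to x^11 gives the coefficients for x^0, x^1, ..., x^11.
That is 11 + 1 = 12 coefficients in total.

12


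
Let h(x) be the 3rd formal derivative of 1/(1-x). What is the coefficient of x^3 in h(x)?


Differentiating 3 times: d^3/dx^3 [1/(1-x)] = 3!/(1-x)^4.
The expansion 1/(1-x)^4 = sum_{k>=0} C(k+3, 3) x^k, so the coefficient of x^n in 3!/(1-x)^4 is 3! * C(n+3, 3).
For n = 3: 6 * C(6, 3) = 6 * 20 = 120

120


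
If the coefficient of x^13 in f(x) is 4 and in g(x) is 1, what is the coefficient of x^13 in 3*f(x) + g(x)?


Scalar multiplication scales coefficients: 3 * 4 = 12.
Then add the g coefficient: 12 + 1
= 13

13
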